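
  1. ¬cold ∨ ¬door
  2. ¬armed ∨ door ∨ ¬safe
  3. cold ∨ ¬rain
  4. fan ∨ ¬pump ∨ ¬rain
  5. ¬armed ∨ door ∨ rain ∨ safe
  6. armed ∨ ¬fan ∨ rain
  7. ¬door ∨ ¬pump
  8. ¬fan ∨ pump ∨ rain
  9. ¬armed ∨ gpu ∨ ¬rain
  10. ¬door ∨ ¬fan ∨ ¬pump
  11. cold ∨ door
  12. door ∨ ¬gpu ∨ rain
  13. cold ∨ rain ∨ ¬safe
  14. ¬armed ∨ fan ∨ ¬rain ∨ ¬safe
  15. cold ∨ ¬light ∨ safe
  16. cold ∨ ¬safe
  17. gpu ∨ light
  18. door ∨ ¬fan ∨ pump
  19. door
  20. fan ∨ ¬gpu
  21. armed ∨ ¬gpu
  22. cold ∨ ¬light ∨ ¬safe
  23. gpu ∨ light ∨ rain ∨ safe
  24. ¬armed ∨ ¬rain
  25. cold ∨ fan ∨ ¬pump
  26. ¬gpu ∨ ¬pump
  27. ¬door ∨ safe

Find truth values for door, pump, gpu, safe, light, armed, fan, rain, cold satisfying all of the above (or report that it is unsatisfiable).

Unsatisfiable — no assignment works.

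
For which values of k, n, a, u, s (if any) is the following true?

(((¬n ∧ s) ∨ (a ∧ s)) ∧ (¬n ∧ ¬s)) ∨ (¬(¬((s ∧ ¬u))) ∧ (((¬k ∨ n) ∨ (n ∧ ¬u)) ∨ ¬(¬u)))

k: False, n: True, a: False, u: False, s: True

  (((¬n ∧ s) ∨ (a ∧ s)) ∧ (¬n ∧ ¬s)) ∨ (¬(¬((s ∧ ¬u))) ∧ (((¬k ∨ n) ∨ (n ∧ ¬u)) ∨ ¬(¬u))) = True
    ((¬n ∧ s) ∨ (a ∧ s)) ∧ (¬n ∧ ¬s) = False
      (¬n ∧ s) ∨ (a ∧ s) = False
        ¬n ∧ s = False
          ¬n = False
        a ∧ s = False
      ¬n ∧ ¬s = False
        ¬n = False
        ¬s = False
    ¬(¬((s ∧ ¬u))) ∧ (((¬k ∨ n) ∨ (n ∧ ¬u)) ∨ ¬(¬u)) = True
      ¬(¬((s ∧ ¬u))) = True
        ¬((s ∧ ¬u)) = False
          s ∧ ¬u = True
            ¬u = True
      ((¬k ∨ n) ∨ (n ∧ ¬u)) ∨ ¬(¬u) = True
        (¬k ∨ n) ∨ (n ∧ ¬u) = True
          ¬k ∨ n = True
            ¬k = True
          n ∧ ¬u = True
            ¬u = True
        ¬(¬u) = False
          ¬u = True
The formula evaluates to True.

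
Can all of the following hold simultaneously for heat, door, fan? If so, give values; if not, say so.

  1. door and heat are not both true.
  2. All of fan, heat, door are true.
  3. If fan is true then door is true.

Case heat = True:
  (1) with heat=T forces door = False.
  Constraint (2) is violated (door=F) — contradiction.
Case heat = False:
  Constraint (2) is violated (heat=F) — contradiction.
Both cases fail — unsatisfiable.

The formula is unsatisfiable.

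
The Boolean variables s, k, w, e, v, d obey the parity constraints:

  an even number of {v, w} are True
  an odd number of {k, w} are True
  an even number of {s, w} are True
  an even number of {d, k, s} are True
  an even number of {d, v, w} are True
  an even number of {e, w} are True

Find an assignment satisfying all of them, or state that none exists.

Unsatisfiable — no assignment works.

Adding constraints 1, 2, 3, 4, 5 mod 2: every variable appears an even number of times on the left, so the left side is 0.
But the right sides sum to 1 (mod 2). 0 ≠ 1 — the system is inconsistent.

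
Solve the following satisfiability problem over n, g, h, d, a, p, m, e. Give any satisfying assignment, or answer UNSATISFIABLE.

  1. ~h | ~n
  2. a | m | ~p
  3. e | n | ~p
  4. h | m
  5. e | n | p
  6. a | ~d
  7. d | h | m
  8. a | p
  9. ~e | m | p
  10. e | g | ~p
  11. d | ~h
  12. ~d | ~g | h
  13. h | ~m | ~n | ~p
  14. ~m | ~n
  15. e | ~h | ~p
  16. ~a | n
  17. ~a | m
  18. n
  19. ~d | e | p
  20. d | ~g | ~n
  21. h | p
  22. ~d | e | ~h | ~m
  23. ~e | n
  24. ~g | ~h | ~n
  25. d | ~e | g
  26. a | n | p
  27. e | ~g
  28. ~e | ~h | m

Case n = True:
  (~h | ~n) forces h = False.
  (h | m) forces m = True.
  Clause (~m | ~n) is falsified — contradiction.
Case n = False:
  Clause (n) is falsified — contradiction.
Both cases fail, so the formula is unsatisfiable.

No satisfying assignment exists.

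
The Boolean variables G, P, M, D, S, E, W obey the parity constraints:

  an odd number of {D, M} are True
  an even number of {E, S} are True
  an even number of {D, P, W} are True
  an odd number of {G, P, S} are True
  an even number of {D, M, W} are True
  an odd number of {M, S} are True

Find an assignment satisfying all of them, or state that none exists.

G = False, P = False, M = False, D = True, S = True, E = True, W = True

{D, M}: 1 true → odd ✓
{E, S}: 2 true → even ✓
{D, P, W}: 2 true → even ✓
{G, P, S}: 1 true → odd ✓
{D, M, W}: 2 true → even ✓
{M, S}: 1 true → odd ✓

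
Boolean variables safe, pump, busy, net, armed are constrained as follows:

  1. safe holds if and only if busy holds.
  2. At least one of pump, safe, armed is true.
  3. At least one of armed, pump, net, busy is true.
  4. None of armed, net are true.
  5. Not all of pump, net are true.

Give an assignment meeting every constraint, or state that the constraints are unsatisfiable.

safe = False, pump = True, busy = False, net = False, armed = False

  (1) safe=F, busy=F — same ✓
  (2) {pump, safe, armed}: 1 true — at least one ✓
  (3) {armed, pump, net, busy}: 1 true — at least one ✓
  (4) {armed, net}: 0 true — none ✓
  (5) {pump, net}: 1/2 true — not all ✓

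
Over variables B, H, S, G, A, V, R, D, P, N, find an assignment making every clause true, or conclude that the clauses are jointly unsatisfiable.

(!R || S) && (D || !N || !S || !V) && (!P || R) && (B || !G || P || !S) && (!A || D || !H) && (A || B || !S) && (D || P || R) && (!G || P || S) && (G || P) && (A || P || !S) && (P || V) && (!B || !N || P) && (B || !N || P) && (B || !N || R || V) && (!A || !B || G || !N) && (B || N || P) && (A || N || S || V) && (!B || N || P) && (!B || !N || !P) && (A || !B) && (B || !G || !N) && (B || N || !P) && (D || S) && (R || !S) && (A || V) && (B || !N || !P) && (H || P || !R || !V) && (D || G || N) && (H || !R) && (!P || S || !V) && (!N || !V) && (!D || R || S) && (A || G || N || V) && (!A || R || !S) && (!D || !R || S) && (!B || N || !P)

No satisfying assignment exists.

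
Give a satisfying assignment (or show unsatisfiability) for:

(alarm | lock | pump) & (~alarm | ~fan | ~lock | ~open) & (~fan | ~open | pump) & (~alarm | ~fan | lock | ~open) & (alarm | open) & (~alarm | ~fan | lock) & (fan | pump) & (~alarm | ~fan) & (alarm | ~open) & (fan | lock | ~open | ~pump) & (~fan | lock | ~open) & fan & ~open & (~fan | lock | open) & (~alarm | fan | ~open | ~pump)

Case open = True:
  Clause (~open) is falsified — contradiction.
Case open = False:
  (alarm | open) forces alarm = True.
  (~alarm | ~fan) forces fan = False.
  Clause (fan) is falsified — contradiction.
Both cases fail, so the formula is unsatisfiable.

UNSATISFIABLE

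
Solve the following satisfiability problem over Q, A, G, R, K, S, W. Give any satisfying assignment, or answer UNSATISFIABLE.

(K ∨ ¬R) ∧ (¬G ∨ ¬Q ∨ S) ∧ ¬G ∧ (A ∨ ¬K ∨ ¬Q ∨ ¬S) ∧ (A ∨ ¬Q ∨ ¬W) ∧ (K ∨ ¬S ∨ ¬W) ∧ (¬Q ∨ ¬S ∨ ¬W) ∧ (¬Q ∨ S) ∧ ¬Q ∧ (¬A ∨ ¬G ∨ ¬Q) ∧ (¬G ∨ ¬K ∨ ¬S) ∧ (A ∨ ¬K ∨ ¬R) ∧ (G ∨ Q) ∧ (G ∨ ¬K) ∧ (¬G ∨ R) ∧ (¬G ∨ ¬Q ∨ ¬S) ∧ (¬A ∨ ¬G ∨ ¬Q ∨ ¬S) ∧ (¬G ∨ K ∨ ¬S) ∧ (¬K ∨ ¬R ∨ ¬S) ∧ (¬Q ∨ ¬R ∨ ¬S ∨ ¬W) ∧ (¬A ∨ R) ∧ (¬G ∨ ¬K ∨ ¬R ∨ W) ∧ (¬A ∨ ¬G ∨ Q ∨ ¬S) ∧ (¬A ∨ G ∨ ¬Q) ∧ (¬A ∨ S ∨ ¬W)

Case Q = True:
  Clause (¬Q) is falsified — contradiction.
Case Q = False:
  (¬G) forces G = False.
  Clause (G ∨ Q) is falsified — contradiction.
Both cases fail, so the formula is unsatisfiable.

The formula is unsatisfiable.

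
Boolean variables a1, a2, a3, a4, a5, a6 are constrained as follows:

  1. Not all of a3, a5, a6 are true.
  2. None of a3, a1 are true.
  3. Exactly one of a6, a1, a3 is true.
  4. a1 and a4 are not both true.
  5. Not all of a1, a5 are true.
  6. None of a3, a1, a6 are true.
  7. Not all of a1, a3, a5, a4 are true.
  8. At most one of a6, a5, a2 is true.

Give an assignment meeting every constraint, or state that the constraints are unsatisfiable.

Case a6 = True:
  Constraint (6) is violated (a6=T) — contradiction.
Case a6 = False:
  (2) forces a3 = False.
  (2) forces a1 = False.
  Constraint (3) is violated (a6=F, a1=F, a3=F) — contradiction.
Both cases fail — unsatisfiable.

Unsatisfiable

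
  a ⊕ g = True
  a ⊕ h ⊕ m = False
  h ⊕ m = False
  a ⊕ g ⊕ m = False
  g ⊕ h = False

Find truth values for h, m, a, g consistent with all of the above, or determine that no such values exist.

h = True, m = True, a = False, g = True

a ⊕ g = F ⊕ T = True ✓
a ⊕ h ⊕ m = F ⊕ T ⊕ T = False ✓
h ⊕ m = T ⊕ T = False ✓
a ⊕ g ⊕ m = F ⊕ T ⊕ T = False ✓
g ⊕ h = T ⊕ T = False ✓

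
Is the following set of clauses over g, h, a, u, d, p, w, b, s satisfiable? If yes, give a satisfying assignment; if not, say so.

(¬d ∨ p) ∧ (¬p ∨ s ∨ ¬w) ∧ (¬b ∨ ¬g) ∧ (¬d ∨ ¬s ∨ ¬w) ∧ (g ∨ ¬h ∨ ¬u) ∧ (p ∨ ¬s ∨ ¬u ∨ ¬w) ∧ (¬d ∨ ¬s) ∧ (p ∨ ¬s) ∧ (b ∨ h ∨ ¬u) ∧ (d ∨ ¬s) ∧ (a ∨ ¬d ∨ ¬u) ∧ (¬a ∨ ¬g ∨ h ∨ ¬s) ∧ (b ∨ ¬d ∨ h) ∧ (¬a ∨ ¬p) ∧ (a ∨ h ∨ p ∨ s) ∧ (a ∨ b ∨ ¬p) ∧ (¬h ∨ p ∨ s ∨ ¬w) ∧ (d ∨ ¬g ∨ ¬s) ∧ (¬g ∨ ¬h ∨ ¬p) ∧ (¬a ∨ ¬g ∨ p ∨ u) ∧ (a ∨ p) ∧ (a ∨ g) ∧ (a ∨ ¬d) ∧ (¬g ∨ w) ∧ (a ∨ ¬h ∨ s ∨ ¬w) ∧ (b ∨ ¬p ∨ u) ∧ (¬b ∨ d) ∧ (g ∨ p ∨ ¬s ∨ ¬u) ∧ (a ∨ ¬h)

Set g = False.
  then (a ∨ g) forces a = True.
  then (¬a ∨ ¬p) forces p = False.
  then (¬d ∨ p) forces d = False.
  then (p ∨ ¬s) forces s = False.
  then (¬b ∨ d) forces b = False.
Set h = False.
  then (b ∨ h ∨ ¬u) forces u = False.
Set w = False.
All clauses satisfied.

g: False, h: False, a: True, u: False, d: False, p: False, w: False, b: False, s: False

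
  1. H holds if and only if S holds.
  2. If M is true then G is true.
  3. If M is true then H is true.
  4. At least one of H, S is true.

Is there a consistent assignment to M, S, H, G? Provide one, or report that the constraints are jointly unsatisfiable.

M: False, S: True, H: True, G: False

  (1) H=T, S=T — same ✓
  (2) M=F ⇒ G: vacuous ✓
  (3) M=F ⇒ H: vacuous ✓
  (4) {H, S}: 2 true — at least one ✓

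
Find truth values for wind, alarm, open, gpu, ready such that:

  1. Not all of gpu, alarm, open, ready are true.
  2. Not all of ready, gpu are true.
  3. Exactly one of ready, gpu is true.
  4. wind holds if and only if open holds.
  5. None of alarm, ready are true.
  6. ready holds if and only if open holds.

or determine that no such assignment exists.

wind = False, alarm = False, open = False, gpu = True, ready = False

  (1) {gpu, alarm, open, ready}: 1/4 true — not all ✓
  (2) {ready, gpu}: 1/2 true — not all ✓
  (3) {ready, gpu}: 1 true — exactly one ✓
  (4) wind=F, open=F — same ✓
  (5) {alarm, ready}: 0 true — none ✓
  (6) ready=F, open=F — same ✓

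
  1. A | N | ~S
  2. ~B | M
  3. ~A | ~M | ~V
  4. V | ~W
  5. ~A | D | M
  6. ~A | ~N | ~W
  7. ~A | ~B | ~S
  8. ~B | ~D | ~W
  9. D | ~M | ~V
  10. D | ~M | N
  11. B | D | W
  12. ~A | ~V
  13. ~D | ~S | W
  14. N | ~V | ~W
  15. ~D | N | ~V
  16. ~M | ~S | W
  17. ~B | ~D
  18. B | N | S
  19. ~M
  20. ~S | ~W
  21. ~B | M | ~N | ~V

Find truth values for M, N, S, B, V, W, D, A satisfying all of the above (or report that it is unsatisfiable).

Unit clause (~M) forces M = False.
In (~B | M) only ~B is left, so B = False.
Set N = True.
Try S = True:
  (~S | ~W) forces W = False.
  (B | D | W) forces D = True.
  clause (~D | ~S | W) is falsified — backtrack.
So S = False.
Set V = False.
  then (V | ~W) forces W = False.
  then (B | D | W) forces D = True.
Set A = True.
All clauses satisfied.

M: False, N: True, S: False, B: False, V: False, W: False, D: True, A: True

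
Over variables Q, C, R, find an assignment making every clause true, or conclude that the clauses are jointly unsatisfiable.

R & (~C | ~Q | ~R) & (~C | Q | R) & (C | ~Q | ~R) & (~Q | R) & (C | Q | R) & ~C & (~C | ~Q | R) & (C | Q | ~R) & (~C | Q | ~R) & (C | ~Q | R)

Unsatisfiable — no assignment works.

Case C = True:
  Clause (~C) is falsified — contradiction.
Case C = False:
  (R) forces R = True.
  (C | ~Q | ~R) forces Q = False.
  Clause (C | Q | ~R) is falsified — contradiction.
Both cases fail, so the formula is unsatisfiable.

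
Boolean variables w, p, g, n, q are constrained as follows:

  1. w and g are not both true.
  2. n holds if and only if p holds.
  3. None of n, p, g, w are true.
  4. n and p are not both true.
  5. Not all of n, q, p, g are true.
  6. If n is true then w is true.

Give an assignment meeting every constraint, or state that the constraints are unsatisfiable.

w=F; p=F; g=F; n=F; q=T

  (1) w=F, g=F — not both ✓
  (2) n=F, p=F — same ✓
  (3) {n, p, g, w}: 0 true — none ✓
  (4) n=F, p=F — not both ✓
  (5) {n, q, p, g}: 1/4 true — not all ✓
  (6) n=F ⇒ w: vacuous ✓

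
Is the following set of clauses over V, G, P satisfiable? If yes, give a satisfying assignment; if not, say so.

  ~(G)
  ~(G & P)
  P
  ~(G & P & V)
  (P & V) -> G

V = False; G = False; P = True

Unit clause (P) forces P = True.
Unit clause (~G) forces G = False.
In (G | ~P | ~V) only ~V is left, so V = False.
All clauses satisfied.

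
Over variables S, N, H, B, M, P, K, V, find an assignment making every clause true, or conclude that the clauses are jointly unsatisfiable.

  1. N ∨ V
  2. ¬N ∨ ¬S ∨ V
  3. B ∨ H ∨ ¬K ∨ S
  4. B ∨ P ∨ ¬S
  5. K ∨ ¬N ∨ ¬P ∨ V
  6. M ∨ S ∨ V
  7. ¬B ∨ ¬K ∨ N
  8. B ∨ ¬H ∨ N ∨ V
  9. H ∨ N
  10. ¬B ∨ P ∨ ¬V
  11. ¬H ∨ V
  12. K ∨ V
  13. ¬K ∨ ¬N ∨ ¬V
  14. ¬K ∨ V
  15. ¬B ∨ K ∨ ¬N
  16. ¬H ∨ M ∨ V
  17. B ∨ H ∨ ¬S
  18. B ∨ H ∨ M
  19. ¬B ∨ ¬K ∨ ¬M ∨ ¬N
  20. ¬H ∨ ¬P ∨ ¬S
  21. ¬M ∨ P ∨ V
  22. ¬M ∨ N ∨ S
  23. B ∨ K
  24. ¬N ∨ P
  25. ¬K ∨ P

Set S = False.
Set N = False.
  then (N ∨ V) forces V = True.
  then (H ∨ N) forces H = True.
  then (¬M ∨ N ∨ S) forces M = False.
Set B = False.
  then (B ∨ K) forces K = True.
  then (¬K ∨ P) forces P = True.
All clauses satisfied.

S: False, N: False, H: True, B: False, M: False, P: True, K: True, V: True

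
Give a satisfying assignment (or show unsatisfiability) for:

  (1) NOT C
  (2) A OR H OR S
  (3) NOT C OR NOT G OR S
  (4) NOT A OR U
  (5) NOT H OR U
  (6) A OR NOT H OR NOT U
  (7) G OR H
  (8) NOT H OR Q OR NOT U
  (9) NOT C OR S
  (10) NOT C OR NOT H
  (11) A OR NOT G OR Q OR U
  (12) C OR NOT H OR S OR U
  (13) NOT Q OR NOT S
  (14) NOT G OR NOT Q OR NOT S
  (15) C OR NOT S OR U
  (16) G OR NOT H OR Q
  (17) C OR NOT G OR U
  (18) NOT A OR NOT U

G = True, S = True, C = False, Q = False, A = False, H = False, U = True

Unit clause (NOT C) forces C = False.
Set G = True.
  then (C OR NOT G OR U) forces U = True.
  then (NOT A OR NOT U) forces A = False.
  then (A OR NOT H OR NOT U) forces H = False.
  then (A OR H OR S) forces S = True.
  then (NOT Q OR NOT S) forces Q = False.
All clauses satisfied.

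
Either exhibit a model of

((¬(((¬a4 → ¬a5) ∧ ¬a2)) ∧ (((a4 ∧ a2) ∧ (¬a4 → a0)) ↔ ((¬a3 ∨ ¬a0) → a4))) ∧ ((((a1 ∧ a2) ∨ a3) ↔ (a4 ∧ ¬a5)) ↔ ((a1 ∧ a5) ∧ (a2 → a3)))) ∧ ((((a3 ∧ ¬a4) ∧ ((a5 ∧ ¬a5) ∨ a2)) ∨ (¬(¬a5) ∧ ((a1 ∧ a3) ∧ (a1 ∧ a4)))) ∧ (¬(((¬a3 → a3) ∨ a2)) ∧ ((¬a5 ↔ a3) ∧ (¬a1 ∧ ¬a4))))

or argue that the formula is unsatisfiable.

No satisfying assignment exists.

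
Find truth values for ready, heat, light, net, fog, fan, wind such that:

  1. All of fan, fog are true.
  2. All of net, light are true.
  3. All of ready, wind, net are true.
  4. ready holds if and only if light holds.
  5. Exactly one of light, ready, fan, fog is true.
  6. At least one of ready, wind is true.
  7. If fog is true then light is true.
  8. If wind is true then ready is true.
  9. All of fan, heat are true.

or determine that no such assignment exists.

Unsatisfiable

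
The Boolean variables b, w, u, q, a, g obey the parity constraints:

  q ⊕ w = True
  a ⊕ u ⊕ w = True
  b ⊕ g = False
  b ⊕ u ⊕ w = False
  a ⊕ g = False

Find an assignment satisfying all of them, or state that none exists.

Adding constraints 2, 3, 4, 5 mod 2: every variable appears an even number of times on the left, so the left side is 0.
But the right sides sum to 1 (mod 2). 0 ≠ 1 — the system is inconsistent.

Unsatisfiable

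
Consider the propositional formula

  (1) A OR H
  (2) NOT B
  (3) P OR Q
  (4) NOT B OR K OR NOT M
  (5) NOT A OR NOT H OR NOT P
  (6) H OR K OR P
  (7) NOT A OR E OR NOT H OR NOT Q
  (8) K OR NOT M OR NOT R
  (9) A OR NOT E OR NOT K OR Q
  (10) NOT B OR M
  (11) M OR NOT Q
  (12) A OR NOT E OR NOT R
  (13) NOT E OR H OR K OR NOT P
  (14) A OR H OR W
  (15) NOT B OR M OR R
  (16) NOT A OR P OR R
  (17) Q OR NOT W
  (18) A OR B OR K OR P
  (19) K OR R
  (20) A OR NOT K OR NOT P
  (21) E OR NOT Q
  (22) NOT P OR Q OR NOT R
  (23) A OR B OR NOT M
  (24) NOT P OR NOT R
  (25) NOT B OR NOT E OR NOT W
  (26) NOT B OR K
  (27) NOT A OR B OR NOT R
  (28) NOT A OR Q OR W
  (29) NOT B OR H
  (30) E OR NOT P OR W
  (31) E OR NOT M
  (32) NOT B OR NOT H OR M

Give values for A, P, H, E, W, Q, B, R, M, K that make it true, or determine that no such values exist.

Unit clause (NOT B) forces B = False.
Set A = True.
  then (NOT A OR B OR NOT R) forces R = False.
  then (NOT A OR P OR R) forces P = True.
  then (K OR R) forces K = True.
  then (NOT A OR NOT H OR NOT P) forces H = False.
Try E = False:
  (E OR NOT Q) forces Q = False.
  (Q OR NOT W) forces W = False.
  clause (NOT A OR Q OR W) is falsified — backtrack.
So E = True.
Set W = False.
  then (NOT A OR Q OR W) forces Q = True.
  then (M OR NOT Q) forces M = True.
All clauses satisfied.

A: True, P: True, H: False, E: True, W: False, Q: True, B: False, R: False, M: True, K: True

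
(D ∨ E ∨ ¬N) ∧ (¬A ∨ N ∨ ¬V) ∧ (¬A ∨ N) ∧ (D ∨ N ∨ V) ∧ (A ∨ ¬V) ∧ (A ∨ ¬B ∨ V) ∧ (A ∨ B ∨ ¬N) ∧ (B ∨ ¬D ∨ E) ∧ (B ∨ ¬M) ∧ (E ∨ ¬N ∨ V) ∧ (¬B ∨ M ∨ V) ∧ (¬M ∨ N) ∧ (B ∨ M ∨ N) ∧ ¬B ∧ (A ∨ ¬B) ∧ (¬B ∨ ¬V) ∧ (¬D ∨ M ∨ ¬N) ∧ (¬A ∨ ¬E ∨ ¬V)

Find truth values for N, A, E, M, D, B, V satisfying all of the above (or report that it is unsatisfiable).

Unit clause (¬B) forces B = False.
In (B ∨ ¬M) only ¬M is left, so M = False.
In (B ∨ M ∨ N) only N is left, so N = True.
In (¬D ∨ M ∨ ¬N) only ¬D is left, so D = False.
In (D ∨ E ∨ ¬N) only E is left, so E = True.
In (A ∨ B ∨ ¬N) only A is left, so A = True.
In (¬A ∨ ¬E ∨ ¬V) only ¬V is left, so V = False.
All clauses satisfied.

N = True, A = True, E = True, M = False, D = False, B = False, V = False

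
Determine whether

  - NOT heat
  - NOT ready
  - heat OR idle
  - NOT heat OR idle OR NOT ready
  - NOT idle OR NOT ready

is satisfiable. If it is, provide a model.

heat = False; ready = False; idle = True

Unit clause (NOT heat) forces heat = False.
Unit clause (NOT ready) forces ready = False.
In (heat OR idle) only idle is left, so idle = True.
Check each clause:
  (NOT heat): NOT heat holds.
  (NOT ready): NOT ready holds.
  (heat OR idle): idle holds.
  (NOT heat OR idle OR NOT ready): NOT heat holds.
  (NOT idle OR NOT ready): NOT ready holds.
All clauses satisfied.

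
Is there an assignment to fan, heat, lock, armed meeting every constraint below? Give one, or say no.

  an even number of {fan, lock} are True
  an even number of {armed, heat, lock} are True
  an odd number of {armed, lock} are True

fan: True, heat: True, lock: True, armed: False

{fan, lock}: 2 true → even ✓
{armed, heat, lock}: 2 true → even ✓
{armed, lock}: 1 true → odd ✓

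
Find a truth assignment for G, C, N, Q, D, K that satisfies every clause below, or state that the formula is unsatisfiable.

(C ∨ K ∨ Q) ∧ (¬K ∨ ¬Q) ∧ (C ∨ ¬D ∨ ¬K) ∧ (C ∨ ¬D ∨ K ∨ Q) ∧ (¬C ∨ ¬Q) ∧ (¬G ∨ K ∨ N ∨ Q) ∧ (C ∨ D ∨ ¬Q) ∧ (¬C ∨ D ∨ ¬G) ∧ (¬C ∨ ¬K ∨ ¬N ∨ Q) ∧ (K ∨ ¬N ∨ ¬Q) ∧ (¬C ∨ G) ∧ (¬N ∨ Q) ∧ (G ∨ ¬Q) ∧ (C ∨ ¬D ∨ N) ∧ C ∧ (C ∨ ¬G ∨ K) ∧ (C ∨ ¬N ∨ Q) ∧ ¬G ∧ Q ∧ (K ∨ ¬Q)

UNSATISFIABLE

Case G = True:
  Clause (¬G) is falsified — contradiction.
Case G = False:
  (¬C ∨ G) forces C = False.
  Clause (C) is falsified — contradiction.
Both cases fail, so the formula is unsatisfiable.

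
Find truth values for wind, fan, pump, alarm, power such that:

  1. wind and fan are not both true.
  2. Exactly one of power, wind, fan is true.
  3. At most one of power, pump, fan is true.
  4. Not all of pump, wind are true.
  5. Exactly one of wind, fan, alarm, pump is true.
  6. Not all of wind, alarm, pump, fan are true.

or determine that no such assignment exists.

wind = False, fan = False, pump = False, alarm = True, power = True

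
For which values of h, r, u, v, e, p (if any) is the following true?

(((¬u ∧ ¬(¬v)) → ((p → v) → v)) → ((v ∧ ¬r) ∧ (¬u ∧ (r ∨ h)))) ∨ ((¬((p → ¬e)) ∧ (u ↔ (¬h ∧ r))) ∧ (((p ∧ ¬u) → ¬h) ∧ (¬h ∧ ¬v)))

h = True, r = False, u = False, v = True, e = True, p = True

  (((¬u ∧ ¬(¬v)) → ((p → v) → v)) → ((v ∧ ¬r) ∧ (¬u ∧ (r ∨ h)))) ∨ ((¬((p → ¬e)) ∧ (u ↔ (¬h ∧ r))) ∧ (((p ∧ ¬u) → ¬h) ∧ (¬h ∧ ¬v))) = True
    ((¬u ∧ ¬(¬v)) → ((p → v) → v)) → ((v ∧ ¬r) ∧ (¬u ∧ (r ∨ h))) = True
      (¬u ∧ ¬(¬v)) → ((p → v) → v) = True
        ¬u ∧ ¬(¬v) = True
          ¬u = True
          ¬(¬v) = True
            ¬v = False
        (p → v) → v = True
          p → v = True
      (v ∧ ¬r) ∧ (¬u ∧ (r ∨ h)) = True
        v ∧ ¬r = True
          ¬r = True
        ¬u ∧ (r ∨ h) = True
          ¬u = True
          r ∨ h = True
    (¬((p → ¬e)) ∧ (u ↔ (¬h ∧ r))) ∧ (((p ∧ ¬u) → ¬h) ∧ (¬h ∧ ¬v)) = False
      ¬((p → ¬e)) ∧ (u ↔ (¬h ∧ r)) = True
        ¬((p → ¬e)) = True
          p → ¬e = False
            ¬e = False
        u ↔ (¬h ∧ r) = True
          ¬h ∧ r = False
            ¬h = False
      ((p ∧ ¬u) → ¬h) ∧ (¬h ∧ ¬v) = False
        (p ∧ ¬u) → ¬h = False
          p ∧ ¬u = True
            ¬u = True
          ¬h = False
        ¬h ∧ ¬v = False
          ¬h = False
          ¬v = False
The formula evaluates to True.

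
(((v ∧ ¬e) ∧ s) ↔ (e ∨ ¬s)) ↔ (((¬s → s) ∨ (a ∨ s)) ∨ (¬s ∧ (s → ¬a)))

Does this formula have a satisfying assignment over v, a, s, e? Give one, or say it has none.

v=F, a=T, s=T, e=F

  (((v ∧ ¬e) ∧ s) ↔ (e ∨ ¬s)) ↔ (((¬s → s) ∨ (a ∨ s)) ∨ (¬s ∧ (s → ¬a))) = True
    ((v ∧ ¬e) ∧ s) ↔ (e ∨ ¬s) = True
      (v ∧ ¬e) ∧ s = False
        v ∧ ¬e = False
          ¬e = True
      e ∨ ¬s = False
        ¬s = False
    ((¬s → s) ∨ (a ∨ s)) ∨ (¬s ∧ (s → ¬a)) = True
      (¬s → s) ∨ (a ∨ s) = True
        ¬s → s = True
          ¬s = False
        a ∨ s = True
      ¬s ∧ (s → ¬a) = False
        ¬s = False
        s → ¬a = False
          ¬a = False
The formula evaluates to True.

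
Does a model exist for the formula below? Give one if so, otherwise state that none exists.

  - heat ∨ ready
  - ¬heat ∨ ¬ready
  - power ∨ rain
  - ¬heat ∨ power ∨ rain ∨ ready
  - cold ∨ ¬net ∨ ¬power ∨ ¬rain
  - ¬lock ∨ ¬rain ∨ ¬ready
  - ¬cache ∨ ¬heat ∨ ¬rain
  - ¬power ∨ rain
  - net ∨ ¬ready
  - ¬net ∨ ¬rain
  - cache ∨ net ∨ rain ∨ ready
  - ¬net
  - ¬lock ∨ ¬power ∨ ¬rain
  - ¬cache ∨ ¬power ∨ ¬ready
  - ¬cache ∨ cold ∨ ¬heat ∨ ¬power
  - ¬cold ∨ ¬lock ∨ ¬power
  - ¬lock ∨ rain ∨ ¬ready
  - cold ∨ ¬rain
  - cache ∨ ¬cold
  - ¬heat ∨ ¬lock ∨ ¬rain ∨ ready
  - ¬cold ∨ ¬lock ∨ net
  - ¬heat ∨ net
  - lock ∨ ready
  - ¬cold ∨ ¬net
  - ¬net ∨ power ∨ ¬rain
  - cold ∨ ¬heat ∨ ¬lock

Case net = True:
  Clause (¬net) is falsified — contradiction.
Case net = False:
  (net ∨ ¬ready) forces ready = False.
  (heat ∨ ready) forces heat = True.
  Clause (¬heat ∨ net) is falsified — contradiction.
Both cases fail, so the formula is unsatisfiable.

UNSATISFIABLE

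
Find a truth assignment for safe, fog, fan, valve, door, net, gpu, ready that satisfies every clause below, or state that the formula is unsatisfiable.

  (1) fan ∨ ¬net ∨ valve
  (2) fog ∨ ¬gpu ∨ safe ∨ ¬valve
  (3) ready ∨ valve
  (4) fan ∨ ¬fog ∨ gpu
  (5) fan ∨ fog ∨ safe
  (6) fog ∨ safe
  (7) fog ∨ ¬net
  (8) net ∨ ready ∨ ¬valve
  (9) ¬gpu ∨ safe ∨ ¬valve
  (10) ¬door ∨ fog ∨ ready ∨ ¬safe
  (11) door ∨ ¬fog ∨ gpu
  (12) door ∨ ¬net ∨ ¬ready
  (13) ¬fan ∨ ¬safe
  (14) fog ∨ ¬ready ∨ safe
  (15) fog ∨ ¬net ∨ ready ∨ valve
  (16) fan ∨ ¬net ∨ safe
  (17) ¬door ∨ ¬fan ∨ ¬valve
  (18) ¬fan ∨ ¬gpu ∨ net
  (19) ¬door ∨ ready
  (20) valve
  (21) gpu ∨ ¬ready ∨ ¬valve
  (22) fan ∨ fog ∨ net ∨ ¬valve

Unit clause (valve) forces valve = True.
Try safe = False:
  (fog ∨ safe) forces fog = True.
  (¬gpu ∨ safe ∨ ¬valve) forces gpu = False.
  (fan ∨ ¬fog ∨ gpu) forces fan = True.
  (door ∨ ¬fog ∨ gpu) forces door = True.
  clause (¬door ∨ ¬fan ∨ ¬valve) is falsified — backtrack.
So safe = True.
  then (¬fan ∨ ¬safe) forces fan = False.
Set fog = True.
  then (fan ∨ ¬fog ∨ gpu) forces gpu = True.
Set door = False.
Set net = True.
  then (door ∨ ¬net ∨ ¬ready) forces ready = False.
All clauses satisfied.

safe=T; fog=T; fan=F; valve=T; door=F; net=T; gpu=T; ready=F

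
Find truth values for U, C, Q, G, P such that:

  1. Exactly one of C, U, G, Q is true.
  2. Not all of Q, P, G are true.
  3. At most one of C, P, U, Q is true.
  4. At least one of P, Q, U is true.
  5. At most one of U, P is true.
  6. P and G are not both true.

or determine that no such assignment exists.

U: False, C: False, Q: True, G: False, P: False

  (1) {C, U, G, Q}: 1 true — exactly one ✓
  (2) {Q, P, G}: 1/3 true — not all ✓
  (3) {C, P, U, Q}: 1 true — at most one ✓
  (4) {P, Q, U}: 1 true — at least one ✓
  (5) {U, P}: 0 true — at most one ✓
  (6) P=F, G=F — not both ✓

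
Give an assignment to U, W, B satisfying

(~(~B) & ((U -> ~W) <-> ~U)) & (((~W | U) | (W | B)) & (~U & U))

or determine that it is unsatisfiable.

Unsatisfiable — no assignment works.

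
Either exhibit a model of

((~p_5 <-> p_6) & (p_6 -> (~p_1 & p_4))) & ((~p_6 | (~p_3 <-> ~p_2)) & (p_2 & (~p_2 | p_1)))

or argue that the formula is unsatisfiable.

p_1 = True, p_2 = True, p_3 = True, p_4 = False, p_5 = True, p_6 = False

  (~p_5 <-> p_6) & (p_6 -> (~p_1 & p_4)) = True
    ~p_5 <-> p_6 = True
      ~p_5 = False
    p_6 -> (~p_1 & p_4) = True
      ~p_1 & p_4 = False
        ~p_1 = False
  (~p_6 | (~p_3 <-> ~p_2)) & (p_2 & (~p_2 | p_1)) = True
    ~p_6 | (~p_3 <-> ~p_2) = True
      ~p_6 = True
      ~p_3 <-> ~p_2 = True
        ~p_3 = False
        ~p_2 = False
    p_2 & (~p_2 | p_1) = True
      ~p_2 | p_1 = True
        ~p_2 = False
Both conjuncts True, so the formula holds.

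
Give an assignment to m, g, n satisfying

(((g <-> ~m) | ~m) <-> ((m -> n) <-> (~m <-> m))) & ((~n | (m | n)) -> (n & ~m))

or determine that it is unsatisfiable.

Case m = True: the conjunct (~n | (m | n)) -> (n & ~m) becomes (~n | True) -> (n & False) = False.
Case m = False: the conjunct ((g <-> ~m) | ~m) <-> ((m -> n) <-> (~m <-> m)) becomes (g | True) <-> (True <-> False) = False.
Both cases fail — unsatisfiable.

Unsatisfiable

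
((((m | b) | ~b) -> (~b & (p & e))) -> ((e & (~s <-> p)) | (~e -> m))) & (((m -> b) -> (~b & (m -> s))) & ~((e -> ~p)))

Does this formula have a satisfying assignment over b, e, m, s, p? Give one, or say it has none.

b = False, e = True, m = False, s = False, p = True

  (((m | b) | ~b) -> (~b & (p & e))) -> ((e & (~s <-> p)) | (~e -> m)) = True
    ((m | b) | ~b) -> (~b & (p & e)) = True
      (m | b) | ~b = True
        m | b = False
        ~b = True
      ~b & (p & e) = True
        ~b = True
        p & e = True
    (e & (~s <-> p)) | (~e -> m) = True
      e & (~s <-> p) = True
        ~s <-> p = True
          ~s = True
      ~e -> m = True
        ~e = False
  ((m -> b) -> (~b & (m -> s))) & ~((e -> ~p)) = True
    (m -> b) -> (~b & (m -> s)) = True
      m -> b = True
      ~b & (m -> s) = True
        ~b = True
        m -> s = True
    ~((e -> ~p)) = True
      e -> ~p = False
        ~p = False
Both conjuncts True, so the formula holds.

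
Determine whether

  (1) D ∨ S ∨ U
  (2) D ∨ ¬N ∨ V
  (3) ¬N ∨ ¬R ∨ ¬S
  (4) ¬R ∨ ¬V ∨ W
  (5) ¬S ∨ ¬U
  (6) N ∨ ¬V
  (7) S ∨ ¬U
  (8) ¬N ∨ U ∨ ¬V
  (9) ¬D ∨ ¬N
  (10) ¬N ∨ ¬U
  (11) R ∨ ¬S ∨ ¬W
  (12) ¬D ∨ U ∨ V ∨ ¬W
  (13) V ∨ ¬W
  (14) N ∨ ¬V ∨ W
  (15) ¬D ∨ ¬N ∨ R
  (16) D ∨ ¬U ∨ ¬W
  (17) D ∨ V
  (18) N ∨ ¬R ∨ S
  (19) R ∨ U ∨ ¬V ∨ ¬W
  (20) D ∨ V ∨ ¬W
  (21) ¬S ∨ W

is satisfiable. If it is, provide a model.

V: False, N: False, U: False, R: False, D: True, W: False, S: False

Try V = True:
  (N ∨ ¬V) forces N = True.
  (¬N ∨ U ∨ ¬V) forces U = True.
  clause (¬N ∨ ¬U) is falsified — backtrack.
So V = False.
  then (V ∨ ¬W) forces W = False.
  then (D ∨ V) forces D = True.
  then (¬S ∨ W) forces S = False.
  then (S ∨ ¬U) forces U = False.
  then (¬D ∨ ¬N) forces N = False.
  then (N ∨ ¬R ∨ S) forces R = False.
All clauses satisfied.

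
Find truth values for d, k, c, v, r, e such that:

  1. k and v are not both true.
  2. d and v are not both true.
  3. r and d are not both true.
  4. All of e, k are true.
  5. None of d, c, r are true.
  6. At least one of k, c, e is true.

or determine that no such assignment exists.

d: False, k: True, c: False, v: False, r: False, e: True

  (1) k=T, v=F — not both ✓
  (2) d=F, v=F — not both ✓
  (3) r=F, d=F — not both ✓
  (4) {e, k}: all 2 true ✓
  (5) {d, c, r}: 0 true — none ✓
  (6) {k, c, e}: 2 true — at least one ✓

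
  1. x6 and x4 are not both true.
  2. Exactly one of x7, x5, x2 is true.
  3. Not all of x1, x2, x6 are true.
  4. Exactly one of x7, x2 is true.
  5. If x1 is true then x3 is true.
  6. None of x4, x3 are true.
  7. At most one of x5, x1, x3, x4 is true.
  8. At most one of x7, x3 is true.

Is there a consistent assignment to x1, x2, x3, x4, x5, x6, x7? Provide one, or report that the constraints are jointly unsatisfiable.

x1 = False, x2 = False, x3 = False, x4 = False, x5 = False, x6 = False, x7 = True

  (1) x6=F, x4=F — not both ✓
  (2) {x7, x5, x2}: 1 true — exactly one ✓
  (3) {x1, x2, x6}: 0/3 true — not all ✓
  (4) {x7, x2}: 1 true — exactly one ✓
  (5) x1=F ⇒ x3: vacuous ✓
  (6) {x4, x3}: 0 true — none ✓
  (7) {x5, x1, x3, x4}: 0 true — at most one ✓
  (8) {x7, x3}: 1 true — at most one ✓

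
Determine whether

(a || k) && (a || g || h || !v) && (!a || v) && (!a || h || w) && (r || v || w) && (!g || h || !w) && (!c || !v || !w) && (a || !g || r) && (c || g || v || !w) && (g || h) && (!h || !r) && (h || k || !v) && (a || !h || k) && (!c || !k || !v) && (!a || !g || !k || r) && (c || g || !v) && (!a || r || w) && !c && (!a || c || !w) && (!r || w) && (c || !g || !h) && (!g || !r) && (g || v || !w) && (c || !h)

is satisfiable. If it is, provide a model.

Case c = True:
  Clause (!c) is falsified — contradiction.
Case c = False:
  (c || !h) forces h = False.
  (g || h) forces g = True.
  (!g || h || !w) forces w = False.
  (!a || h || w) forces a = False.
  (a || k) forces k = True.
  (a || !g || r) forces r = True.
  Clause (!r || w) is falsified — contradiction.
Both cases fail, so the formula is unsatisfiable.

No satisfying assignment exists.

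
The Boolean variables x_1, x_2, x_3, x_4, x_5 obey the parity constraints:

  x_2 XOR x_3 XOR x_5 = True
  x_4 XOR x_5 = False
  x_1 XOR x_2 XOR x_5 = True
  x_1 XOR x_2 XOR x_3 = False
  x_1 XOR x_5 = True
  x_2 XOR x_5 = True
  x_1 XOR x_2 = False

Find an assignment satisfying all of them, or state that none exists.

x_1: False, x_2: False, x_3: False, x_4: True, x_5: True

x_2 XOR x_3 XOR x_5 = F XOR F XOR T = True ✓
x_4 XOR x_5 = T XOR T = False ✓
x_1 XOR x_2 XOR x_5 = F XOR F XOR T = True ✓
x_1 XOR x_2 XOR x_3 = F XOR F XOR F = False ✓
x_1 XOR x_5 = F XOR T = True ✓
x_2 XOR x_5 = F XOR T = True ✓
x_1 XOR x_2 = F XOR F = False ✓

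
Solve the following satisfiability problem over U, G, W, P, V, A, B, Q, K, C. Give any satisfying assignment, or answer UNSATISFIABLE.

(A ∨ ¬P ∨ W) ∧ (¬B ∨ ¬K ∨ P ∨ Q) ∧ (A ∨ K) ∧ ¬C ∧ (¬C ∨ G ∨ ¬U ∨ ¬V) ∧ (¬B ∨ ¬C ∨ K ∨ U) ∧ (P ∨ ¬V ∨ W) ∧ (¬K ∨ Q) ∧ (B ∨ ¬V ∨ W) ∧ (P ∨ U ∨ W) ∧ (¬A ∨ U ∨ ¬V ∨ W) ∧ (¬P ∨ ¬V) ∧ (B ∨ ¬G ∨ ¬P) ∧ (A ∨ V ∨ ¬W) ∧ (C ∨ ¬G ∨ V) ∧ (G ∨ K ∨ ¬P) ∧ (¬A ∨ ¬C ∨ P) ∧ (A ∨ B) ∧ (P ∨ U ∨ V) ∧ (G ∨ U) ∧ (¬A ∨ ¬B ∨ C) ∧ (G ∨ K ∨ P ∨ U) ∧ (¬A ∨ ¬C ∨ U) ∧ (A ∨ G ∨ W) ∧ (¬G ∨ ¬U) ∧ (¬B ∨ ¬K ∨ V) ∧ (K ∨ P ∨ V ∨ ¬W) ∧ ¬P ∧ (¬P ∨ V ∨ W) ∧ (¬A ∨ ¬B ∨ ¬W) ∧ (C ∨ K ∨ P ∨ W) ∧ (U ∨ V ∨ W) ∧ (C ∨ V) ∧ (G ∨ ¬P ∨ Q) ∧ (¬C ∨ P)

Unit clause (¬C) forces C = False.
Unit clause (¬P) forces P = False.
In (C ∨ V) only V is left, so V = True.
In (P ∨ ¬V ∨ W) only W is left, so W = True.
Set U = False.
  then (G ∨ U) forces G = True.
Set A = False.
  then (A ∨ K) forces K = True.
  then (¬K ∨ Q) forces Q = True.
  then (A ∨ B) forces B = True.
All clauses satisfied.

U = False, G = True, W = True, P = False, V = True, A = False, B = True, Q = True, K = True, C = False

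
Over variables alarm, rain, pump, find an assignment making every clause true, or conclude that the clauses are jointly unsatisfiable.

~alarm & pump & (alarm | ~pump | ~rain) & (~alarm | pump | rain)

alarm = False, rain = False, pump = True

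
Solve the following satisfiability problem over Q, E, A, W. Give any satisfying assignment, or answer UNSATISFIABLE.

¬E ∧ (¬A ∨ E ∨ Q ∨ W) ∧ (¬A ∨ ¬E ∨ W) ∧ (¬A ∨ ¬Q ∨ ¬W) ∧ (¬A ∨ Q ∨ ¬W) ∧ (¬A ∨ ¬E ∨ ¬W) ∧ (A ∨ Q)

Q = True, E = False, A = False, W = True

Unit clause (¬E) forces E = False.
Try Q = False:
  (A ∨ Q) forces A = True.
  (¬A ∨ E ∨ Q ∨ W) forces W = True.
  clause (¬A ∨ Q ∨ ¬W) is falsified — backtrack.
So Q = True.
Set A = False.
Set W = True.
Check each clause:
  (¬E): ¬E holds.
  (¬A ∨ E ∨ Q ∨ W): ¬A holds.
  (¬A ∨ ¬E ∨ W): ¬A holds.
  (¬A ∨ ¬Q ∨ ¬W): ¬A holds.
  (¬A ∨ Q ∨ ¬W): ¬A holds.
  (¬A ∨ ¬E ∨ ¬W): ¬A holds.
  (A ∨ Q): Q holds.
All clauses satisfied.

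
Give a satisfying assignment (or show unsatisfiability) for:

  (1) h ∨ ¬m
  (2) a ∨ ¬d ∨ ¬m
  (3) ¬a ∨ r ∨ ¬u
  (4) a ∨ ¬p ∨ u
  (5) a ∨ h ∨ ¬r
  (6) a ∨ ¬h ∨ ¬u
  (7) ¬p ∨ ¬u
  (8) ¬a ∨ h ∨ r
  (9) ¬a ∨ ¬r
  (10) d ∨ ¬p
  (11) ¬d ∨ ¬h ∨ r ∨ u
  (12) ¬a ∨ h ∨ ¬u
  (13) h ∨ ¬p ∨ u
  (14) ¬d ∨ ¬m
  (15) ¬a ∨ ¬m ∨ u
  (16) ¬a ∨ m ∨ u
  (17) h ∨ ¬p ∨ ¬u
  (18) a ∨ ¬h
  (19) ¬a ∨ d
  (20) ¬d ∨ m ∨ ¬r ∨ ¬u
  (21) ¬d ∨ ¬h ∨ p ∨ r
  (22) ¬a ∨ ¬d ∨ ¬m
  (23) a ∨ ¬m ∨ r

Try m = True:
  (h ∨ ¬m) forces h = True.
  (¬d ∨ ¬m) forces d = False.
  (d ∨ ¬p) forces p = False.
  (a ∨ ¬h) forces a = True.
  clause (¬a ∨ d) is falsified — backtrack.
So m = False.
Try r = True:
  (¬a ∨ ¬r) forces a = False.
  (a ∨ h ∨ ¬r) forces h = True.
  clause (a ∨ ¬h) is falsified — backtrack.
So r = False.
Set a = False.
  then (a ∨ ¬h) forces h = False.
Set d = False.
  then (d ∨ ¬p) forces p = False.
Set u = False.
All clauses satisfied.

m=F, r=F, a=F, d=F, p=F, u=F, h=F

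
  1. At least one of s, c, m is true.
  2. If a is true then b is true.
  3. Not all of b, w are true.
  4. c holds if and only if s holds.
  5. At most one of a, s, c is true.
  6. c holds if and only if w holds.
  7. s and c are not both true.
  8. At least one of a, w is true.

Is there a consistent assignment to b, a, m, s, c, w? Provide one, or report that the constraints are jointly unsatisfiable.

b: True, a: True, m: True, s: False, c: False, w: False

  (1) {s, c, m}: 1 true — at least one ✓
  (2) a=T ⇒ b: T ✓
  (3) {b, w}: 1/2 true — not all ✓
  (4) c=F, s=F — same ✓
  (5) {a, s, c}: 1 true — at most one ✓
  (6) c=F, w=F — same ✓
  (7) s=F, c=F — not both ✓
  (8) {a, w}: 1 true — at least one ✓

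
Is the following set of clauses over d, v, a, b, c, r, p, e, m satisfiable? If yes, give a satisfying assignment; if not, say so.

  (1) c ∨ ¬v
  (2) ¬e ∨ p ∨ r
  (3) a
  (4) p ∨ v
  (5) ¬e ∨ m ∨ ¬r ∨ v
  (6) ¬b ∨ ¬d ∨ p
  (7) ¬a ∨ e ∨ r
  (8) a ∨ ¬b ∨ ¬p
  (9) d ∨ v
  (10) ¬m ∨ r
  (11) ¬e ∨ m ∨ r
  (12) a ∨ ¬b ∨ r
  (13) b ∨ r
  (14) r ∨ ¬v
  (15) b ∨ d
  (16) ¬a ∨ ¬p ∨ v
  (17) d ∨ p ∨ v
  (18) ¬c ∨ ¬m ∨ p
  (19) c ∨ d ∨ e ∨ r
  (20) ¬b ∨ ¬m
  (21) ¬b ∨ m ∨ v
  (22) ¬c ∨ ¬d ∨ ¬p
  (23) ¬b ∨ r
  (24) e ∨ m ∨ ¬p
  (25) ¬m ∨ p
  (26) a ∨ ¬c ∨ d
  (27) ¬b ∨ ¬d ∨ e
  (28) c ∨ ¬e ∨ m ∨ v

d = False, v = True, a = True, b = True, c = True, r = True, p = True, e = True, m = False

Unit clause (a) forces a = True.
Set d = False.
  then (d ∨ v) forces v = True.
  then (r ∨ ¬v) forces r = True.
  then (b ∨ d) forces b = True.
  then (¬b ∨ ¬m) forces m = False.
  then (c ∨ ¬v) forces c = True.
Set p = True.
  then (e ∨ m ∨ ¬p) forces e = True.
All clauses satisfied.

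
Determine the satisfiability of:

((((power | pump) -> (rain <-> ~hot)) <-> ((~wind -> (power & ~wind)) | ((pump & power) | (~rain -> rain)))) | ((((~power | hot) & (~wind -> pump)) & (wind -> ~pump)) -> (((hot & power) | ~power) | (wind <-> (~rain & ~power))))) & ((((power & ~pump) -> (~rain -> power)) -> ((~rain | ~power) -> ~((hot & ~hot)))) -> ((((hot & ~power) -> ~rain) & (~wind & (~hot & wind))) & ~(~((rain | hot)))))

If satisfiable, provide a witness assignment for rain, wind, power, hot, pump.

The conjunct (((power & ~pump) -> (~rain -> power)) -> ((~rain | ~power) -> ~((hot & ~hot)))) -> ((((hot & ~power) -> ~rain) & (~wind & (~hot & wind))) & ~(~((rain | hot)))) is unsatisfiable on its own:
  hot = True: this becomes (((power & ~pump) -> (~rain -> power)) -> True) -> (False & True) = False.
  hot = False: simplifies to (~wind & wind) & ~(~rain).
    wind = True: the conjunct ~wind is False.
    wind = False: the conjunct wind is False.
So the whole conjunction is unsatisfiable.

Unsatisfiable — no assignment works.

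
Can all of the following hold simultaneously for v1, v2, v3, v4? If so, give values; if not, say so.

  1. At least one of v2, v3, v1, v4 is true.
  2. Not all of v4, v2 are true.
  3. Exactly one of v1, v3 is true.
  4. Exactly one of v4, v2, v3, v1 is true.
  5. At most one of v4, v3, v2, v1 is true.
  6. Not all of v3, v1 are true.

v1 = False, v2 = False, v3 = True, v4 = False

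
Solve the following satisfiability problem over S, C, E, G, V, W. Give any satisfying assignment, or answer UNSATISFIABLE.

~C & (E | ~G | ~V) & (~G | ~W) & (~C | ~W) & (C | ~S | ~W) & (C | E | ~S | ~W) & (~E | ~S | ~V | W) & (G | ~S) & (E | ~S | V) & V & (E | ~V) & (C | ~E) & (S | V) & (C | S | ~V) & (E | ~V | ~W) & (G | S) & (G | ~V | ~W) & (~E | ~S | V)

Case C = True:
  Clause (~C) is falsified — contradiction.
Case C = False:
  (V) forces V = True.
  (E | ~V) forces E = True.
  Clause (C | ~E) is falsified — contradiction.
Both cases fail, so the formula is unsatisfiable.

UNSATISFIABLE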